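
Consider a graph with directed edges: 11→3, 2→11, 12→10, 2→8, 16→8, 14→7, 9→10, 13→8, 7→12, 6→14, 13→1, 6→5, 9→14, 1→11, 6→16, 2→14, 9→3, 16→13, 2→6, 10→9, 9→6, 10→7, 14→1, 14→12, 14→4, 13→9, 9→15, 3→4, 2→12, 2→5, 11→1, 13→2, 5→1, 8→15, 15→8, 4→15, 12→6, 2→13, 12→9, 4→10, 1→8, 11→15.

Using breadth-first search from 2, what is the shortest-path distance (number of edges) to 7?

Level 0: 2
Level 1: 5, 6, 8, 11, 12, 13, 14
Level 2: 1, 3, 4, 7, 9, 10, 15, 16
7 first appears at level 2.

2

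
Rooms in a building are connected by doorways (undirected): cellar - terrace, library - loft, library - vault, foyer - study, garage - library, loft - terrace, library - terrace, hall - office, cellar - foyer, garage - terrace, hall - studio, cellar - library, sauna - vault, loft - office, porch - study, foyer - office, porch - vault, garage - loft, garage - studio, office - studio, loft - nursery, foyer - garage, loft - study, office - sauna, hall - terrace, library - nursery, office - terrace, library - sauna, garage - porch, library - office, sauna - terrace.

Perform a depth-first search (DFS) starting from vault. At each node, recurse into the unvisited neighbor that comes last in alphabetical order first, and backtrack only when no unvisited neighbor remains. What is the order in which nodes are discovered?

vault, sauna, terrace, office, studio, hall, garage, porch, study, loft, nursery, library, cellar, foyer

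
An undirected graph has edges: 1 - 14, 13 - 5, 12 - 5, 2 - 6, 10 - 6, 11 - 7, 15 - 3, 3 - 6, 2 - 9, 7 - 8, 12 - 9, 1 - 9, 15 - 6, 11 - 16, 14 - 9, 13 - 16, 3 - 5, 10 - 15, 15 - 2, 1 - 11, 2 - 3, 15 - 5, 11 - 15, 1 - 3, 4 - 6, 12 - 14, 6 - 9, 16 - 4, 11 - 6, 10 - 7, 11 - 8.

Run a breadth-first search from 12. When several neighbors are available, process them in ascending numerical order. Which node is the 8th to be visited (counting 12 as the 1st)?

Visit 12; enqueue 5, 9, 14 → queue [5, 9, 14]
Visit 5; enqueue 3, 13, 15 → queue [9, 14, 3, 13, 15]
Visit 9; enqueue 1, 2, 6 → queue [14, 3, 13, 15, 1, 2, 6]
Visit 14 → queue [3, 13, 15, 1, 2, 6]
Visit 3 → queue [13, 15, 1, 2, 6]
Visit 13; enqueue 16 → queue [15, 1, 2, 6, 16]
Visit 15; enqueue 10, 11 → queue [1, 2, 6, 16, 10, 11]
Visit 1 → queue [2, 6, 16, 10, 11]
Visit 2 → queue [6, 16, 10, 11]
Visit 6; enqueue 4 → queue [16, 10, 11, 4]
Visit 16 → queue [10, 11, 4]
Visit 10; enqueue 7 → queue [11, 4, 7]
Visit 11; enqueue 8 → queue [4, 7, 8]
Visit 4 → queue [7, 8]
Visit 7 → queue [8]
Visit 8 → queue []

Visit order: 12, 5, 9, 14, 3, 13, 15, 1, 2, 6, 16, 10, 11, 4, 7, 8

1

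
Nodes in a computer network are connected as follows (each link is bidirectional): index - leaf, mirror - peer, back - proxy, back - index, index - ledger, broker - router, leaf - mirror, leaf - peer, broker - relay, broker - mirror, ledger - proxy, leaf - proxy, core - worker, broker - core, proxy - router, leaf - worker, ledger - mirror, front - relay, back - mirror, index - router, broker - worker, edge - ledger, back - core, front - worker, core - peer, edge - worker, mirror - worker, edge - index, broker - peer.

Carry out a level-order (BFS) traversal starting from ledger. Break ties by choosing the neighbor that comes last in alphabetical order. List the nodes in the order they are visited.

ledger, proxy, mirror, index, edge, router, leaf, back, worker, peer, broker, core, front, relay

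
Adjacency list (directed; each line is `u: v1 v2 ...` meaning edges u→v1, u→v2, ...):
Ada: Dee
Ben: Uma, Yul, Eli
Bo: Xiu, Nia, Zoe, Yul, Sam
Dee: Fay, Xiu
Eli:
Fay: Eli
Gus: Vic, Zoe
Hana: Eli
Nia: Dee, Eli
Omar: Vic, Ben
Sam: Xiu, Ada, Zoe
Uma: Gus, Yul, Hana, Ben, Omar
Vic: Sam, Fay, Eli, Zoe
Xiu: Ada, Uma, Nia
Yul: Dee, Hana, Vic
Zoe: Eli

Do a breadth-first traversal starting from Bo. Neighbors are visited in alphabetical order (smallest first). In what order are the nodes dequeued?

Bo Nia Sam Xiu Yul Zoe Dee Eli Ada Uma Hana Vic Fay Ben Gus Omar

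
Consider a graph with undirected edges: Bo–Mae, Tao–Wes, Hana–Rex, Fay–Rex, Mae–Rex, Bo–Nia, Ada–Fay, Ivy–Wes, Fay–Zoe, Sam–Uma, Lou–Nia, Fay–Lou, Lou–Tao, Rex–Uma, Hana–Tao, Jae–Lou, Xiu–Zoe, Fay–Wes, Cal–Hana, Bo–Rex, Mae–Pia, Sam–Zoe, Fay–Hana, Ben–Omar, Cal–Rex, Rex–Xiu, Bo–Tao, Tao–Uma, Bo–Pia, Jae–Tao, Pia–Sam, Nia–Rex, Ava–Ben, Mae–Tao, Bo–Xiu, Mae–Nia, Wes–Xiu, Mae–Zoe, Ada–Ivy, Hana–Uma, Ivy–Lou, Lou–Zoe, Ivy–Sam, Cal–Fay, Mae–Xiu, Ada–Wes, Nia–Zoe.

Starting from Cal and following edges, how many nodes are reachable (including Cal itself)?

BFS from Cal visits: Cal, Fay, Hana, Rex, Ada, Lou, Wes, Zoe, Tao, Uma, Bo, Mae, Nia, Xiu, Ivy, Jae, Sam, Pia
Reachable nodes: 18 of 21 total.

18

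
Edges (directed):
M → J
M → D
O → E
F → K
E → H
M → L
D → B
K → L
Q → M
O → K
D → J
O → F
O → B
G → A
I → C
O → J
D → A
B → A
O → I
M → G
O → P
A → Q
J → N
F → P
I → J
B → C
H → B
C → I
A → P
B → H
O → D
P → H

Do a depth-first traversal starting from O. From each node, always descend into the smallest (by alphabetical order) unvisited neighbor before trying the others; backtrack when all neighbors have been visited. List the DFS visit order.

Visit O
O → B
B → A
A → P
P → H
A → Q
Q → M
M → D
D → J
J → N
M → G
M → L
B → C
C → I
O → E
O → F
F → K

O B A P H Q M D J N G L C I E F K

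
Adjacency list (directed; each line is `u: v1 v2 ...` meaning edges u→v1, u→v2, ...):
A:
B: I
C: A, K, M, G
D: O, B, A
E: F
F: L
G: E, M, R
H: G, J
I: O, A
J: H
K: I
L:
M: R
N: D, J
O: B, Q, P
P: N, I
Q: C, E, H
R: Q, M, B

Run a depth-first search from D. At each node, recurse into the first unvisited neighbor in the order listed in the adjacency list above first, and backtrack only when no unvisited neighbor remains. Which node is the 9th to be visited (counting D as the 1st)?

Visit D
D → O
O → B
B → I
I → A
O → Q
Q → C
C → K
C → M
M → R
C → G
G → E
E → F
F → L
Q → H
H → J
O → P
P → N

Visit order: D, O, B, I, A, Q, C, K, M, R, G, E, F, L, H, J, P, N

M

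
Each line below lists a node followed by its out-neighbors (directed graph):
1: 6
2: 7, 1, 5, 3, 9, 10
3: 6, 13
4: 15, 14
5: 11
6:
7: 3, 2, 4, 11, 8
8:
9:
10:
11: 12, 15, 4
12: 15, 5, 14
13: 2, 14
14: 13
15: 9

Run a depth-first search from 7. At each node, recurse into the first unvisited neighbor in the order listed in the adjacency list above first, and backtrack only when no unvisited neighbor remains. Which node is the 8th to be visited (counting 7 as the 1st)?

11

Visit 7
7 → 3
3 → 6
3 → 13
13 → 2
2 → 1
2 → 5
5 → 11
11 → 12
12 → 15
15 → 9
12 → 14
11 → 4
2 → 10
7 → 8

Visit order: 7, 3, 6, 13, 2, 1, 5, 11, 12, 15, 9, 14, 4, 10, 8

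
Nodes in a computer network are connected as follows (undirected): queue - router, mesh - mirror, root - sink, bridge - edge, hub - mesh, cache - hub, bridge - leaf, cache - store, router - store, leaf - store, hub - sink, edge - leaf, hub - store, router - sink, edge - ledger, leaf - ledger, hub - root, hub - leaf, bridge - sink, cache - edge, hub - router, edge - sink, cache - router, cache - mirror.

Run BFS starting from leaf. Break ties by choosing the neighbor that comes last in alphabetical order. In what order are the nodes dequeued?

leaf → store → ledger → hub → edge → bridge → router → cache → sink → root → mesh → queue → mirror

Visit leaf; enqueue store, ledger, hub, edge, bridge → queue [store, ledger, hub, edge, bridge]
Visit store; enqueue router, cache → queue [ledger, hub, edge, bridge, router, cache]
Visit ledger → queue [hub, edge, bridge, router, cache]
Visit hub; enqueue sink, root, mesh → queue [edge, bridge, router, cache, sink, root, mesh]
Visit edge → queue [bridge, router, cache, sink, root, mesh]
Visit bridge → queue [router, cache, sink, root, mesh]
Visit router; enqueue queue → queue [cache, sink, root, mesh, queue]
Visit cache; enqueue mirror → queue [sink, root, mesh, queue, mirror]
Visit sink → queue [root, mesh, queue, mirror]
Visit root → queue [mesh, queue, mirror]
Visit mesh → queue [queue, mirror]
Visit queue → queue [mirror]
Visit mirror → queue []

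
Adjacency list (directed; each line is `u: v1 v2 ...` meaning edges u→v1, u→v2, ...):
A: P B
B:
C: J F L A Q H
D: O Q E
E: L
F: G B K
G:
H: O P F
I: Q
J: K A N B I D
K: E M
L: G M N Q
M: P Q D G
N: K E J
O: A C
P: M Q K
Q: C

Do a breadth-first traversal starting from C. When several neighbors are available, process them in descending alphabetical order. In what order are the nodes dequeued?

C → Q → L → J → H → F → A → N → M → G → K → I → D → B → P → O → E

Visit C; enqueue Q, L, J, H, F, A → queue [Q, L, J, H, F, A]
Visit Q → queue [L, J, H, F, A]
Visit L; enqueue N, M, G → queue [J, H, F, A, N, M, G]
Visit J; enqueue K, I, D, B → queue [H, F, A, N, M, G, K, I, D, B]
Visit H; enqueue P, O → queue [F, A, N, M, G, K, I, D, B, P, O]
Visit F → queue [A, N, M, G, K, I, D, B, P, O]
Visit A → queue [N, M, G, K, I, D, B, P, O]
Visit N; enqueue E → queue [M, G, K, I, D, B, P, O, E]
Visit M → queue [G, K, I, D, B, P, O, E]
Visit G → queue [K, I, D, B, P, O, E]
Visit K → queue [I, D, B, P, O, E]
Visit I → queue [D, B, P, O, E]
Visit D → queue [B, P, O, E]
Visit B → queue [P, O, E]
Visit P → queue [O, E]
Visit O → queue [E]
Visit E → queue []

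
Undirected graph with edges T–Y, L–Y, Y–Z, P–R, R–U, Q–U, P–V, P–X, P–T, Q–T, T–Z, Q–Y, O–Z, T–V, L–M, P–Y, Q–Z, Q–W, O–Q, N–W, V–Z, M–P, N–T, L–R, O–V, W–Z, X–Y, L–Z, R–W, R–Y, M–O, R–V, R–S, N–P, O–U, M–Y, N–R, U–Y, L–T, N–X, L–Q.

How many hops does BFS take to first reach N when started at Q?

Level 0: Q
Level 1: L, O, T, U, W, Y, Z
Level 2: M, N, P, R, V, X
Level 3: S
N first appears at level 2.

2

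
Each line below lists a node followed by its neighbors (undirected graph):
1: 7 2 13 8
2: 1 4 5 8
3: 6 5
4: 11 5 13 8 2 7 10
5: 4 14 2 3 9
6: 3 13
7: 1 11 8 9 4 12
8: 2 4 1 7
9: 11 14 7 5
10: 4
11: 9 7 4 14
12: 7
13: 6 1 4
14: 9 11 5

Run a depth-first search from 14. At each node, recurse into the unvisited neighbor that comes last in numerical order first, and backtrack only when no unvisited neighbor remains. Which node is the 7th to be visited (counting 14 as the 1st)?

4

Visit 14
14 → 11
11 → 9
9 → 7
7 → 12
7 → 8
8 → 4
4 → 13
13 → 6
6 → 3
3 → 5
5 → 2
2 → 1
4 → 10

Visit order: 14, 11, 9, 7, 12, 8, 4, 13, 6, 3, 5, 2, 1, 10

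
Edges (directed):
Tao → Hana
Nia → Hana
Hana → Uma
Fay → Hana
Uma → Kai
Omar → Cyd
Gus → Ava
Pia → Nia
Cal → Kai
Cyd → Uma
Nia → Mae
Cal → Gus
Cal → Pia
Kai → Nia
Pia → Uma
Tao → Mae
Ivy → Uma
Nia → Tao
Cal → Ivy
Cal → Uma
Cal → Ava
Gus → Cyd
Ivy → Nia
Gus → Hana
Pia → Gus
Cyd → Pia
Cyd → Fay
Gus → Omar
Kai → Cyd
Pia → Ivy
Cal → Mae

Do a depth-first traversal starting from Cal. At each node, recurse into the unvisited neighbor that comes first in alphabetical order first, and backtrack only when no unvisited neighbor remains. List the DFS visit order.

Visit Cal
Cal → Ava
Cal → Gus
Gus → Cyd
Cyd → Fay
Fay → Hana
Hana → Uma
Uma → Kai
Kai → Nia
Nia → Mae
Nia → Tao
Cyd → Pia
Pia → Ivy
Gus → Omar

Cal Ava Gus Cyd Fay Hana Uma Kai Nia Mae Tao Pia Ivy Omar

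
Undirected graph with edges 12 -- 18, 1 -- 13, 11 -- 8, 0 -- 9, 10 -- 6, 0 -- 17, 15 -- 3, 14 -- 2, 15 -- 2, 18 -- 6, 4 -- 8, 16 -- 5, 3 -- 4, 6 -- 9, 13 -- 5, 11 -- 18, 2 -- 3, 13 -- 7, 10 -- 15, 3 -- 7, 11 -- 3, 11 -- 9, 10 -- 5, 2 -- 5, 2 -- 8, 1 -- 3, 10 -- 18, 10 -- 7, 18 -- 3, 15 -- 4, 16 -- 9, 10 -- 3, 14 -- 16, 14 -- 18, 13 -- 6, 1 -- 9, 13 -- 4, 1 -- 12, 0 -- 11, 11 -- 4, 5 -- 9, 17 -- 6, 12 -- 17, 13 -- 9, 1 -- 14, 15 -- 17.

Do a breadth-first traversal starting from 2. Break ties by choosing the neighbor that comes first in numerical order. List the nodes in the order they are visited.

2 -> 3 -> 5 -> 8 -> 14 -> 15 -> 1 -> 4 -> 7 -> 10 -> 11 -> 18 -> 9 -> 13 -> 16 -> 17 -> 12 -> 6 -> 0

Visit 2; enqueue 3, 5, 8, 14, 15 → queue [3, 5, 8, 14, 15]
Visit 3; enqueue 1, 4, 7, 10, 11, 18 → queue [5, 8, 14, 15, 1, 4, 7, 10, 11, 18]
Visit 5; enqueue 9, 13, 16 → queue [8, 14, 15, 1, 4, 7, 10, 11, 18, 9, 13, 16]
Visit 8 → queue [14, 15, 1, 4, 7, 10, 11, 18, 9, 13, 16]
Visit 14 → queue [15, 1, 4, 7, 10, 11, 18, 9, 13, 16]
Visit 15; enqueue 17 → queue [1, 4, 7, 10, 11, 18, 9, 13, 16, 17]
Visit 1; enqueue 12 → queue [4, 7, 10, 11, 18, 9, 13, 16, 17, 12]
Visit 4 → queue [7, 10, 11, 18, 9, 13, 16, 17, 12]
Visit 7 → queue [10, 11, 18, 9, 13, 16, 17, 12]
Visit 10; enqueue 6 → queue [11, 18, 9, 13, 16, 17, 12, 6]
Visit 11; enqueue 0 → queue [18, 9, 13, 16, 17, 12, 6, 0]
Visit 18 → queue [9, 13, 16, 17, 12, 6, 0]
Visit 9 → queue [13, 16, 17, 12, 6, 0]
Visit 13 → queue [16, 17, 12, 6, 0]
Visit 16 → queue [17, 12, 6, 0]
Visit 17 → queue [12, 6, 0]
Visit 12 → queue [6, 0]
Visit 6 → queue [0]
Visit 0 → queue []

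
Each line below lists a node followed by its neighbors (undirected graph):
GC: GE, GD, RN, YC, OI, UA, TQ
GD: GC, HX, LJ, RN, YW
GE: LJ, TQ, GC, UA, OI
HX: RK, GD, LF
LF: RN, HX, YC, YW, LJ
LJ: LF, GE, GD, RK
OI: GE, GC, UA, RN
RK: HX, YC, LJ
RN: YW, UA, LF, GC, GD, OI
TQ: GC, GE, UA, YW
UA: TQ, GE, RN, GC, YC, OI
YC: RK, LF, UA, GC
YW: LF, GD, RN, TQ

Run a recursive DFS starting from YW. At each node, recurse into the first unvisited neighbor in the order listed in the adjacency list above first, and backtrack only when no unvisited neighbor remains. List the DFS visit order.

Visit YW
YW → LF
LF → RN
RN → UA
UA → TQ
TQ → GC
GC → GE
GE → LJ
LJ → GD
GD → HX
HX → RK
RK → YC
GE → OI

YW → LF → RN → UA → TQ → GC → GE → LJ → GD → HX → RK → YC → OI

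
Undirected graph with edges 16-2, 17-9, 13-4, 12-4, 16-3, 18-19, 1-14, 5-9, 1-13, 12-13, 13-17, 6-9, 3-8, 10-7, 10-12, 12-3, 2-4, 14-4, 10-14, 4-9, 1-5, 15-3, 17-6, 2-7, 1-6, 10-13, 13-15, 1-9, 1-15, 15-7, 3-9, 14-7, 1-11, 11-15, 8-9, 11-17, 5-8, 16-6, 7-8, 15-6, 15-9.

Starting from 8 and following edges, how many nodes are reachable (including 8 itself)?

17

BFS from 8 visits: 8, 3, 5, 7, 9, 12, 15, 16, 1, 2, 10, 14, 4, 6, 17, 13, 11
Reachable nodes: 17 of 19 total.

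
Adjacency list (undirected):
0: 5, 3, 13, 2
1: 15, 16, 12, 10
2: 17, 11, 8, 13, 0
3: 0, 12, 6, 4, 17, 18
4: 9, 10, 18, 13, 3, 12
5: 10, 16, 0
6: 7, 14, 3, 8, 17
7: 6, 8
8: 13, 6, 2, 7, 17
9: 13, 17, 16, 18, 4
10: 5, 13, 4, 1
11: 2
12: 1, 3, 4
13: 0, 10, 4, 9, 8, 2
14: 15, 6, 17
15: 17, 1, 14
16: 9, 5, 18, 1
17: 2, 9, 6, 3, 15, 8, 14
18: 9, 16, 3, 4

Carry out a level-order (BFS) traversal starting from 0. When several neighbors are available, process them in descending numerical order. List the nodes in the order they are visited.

Visit 0; enqueue 13, 5, 3, 2 → queue [13, 5, 3, 2]
Visit 13; enqueue 10, 9, 8, 4 → queue [5, 3, 2, 10, 9, 8, 4]
Visit 5; enqueue 16 → queue [3, 2, 10, 9, 8, 4, 16]
Visit 3; enqueue 18, 17, 12, 6 → queue [2, 10, 9, 8, 4, 16, 18, 17, 12, 6]
Visit 2; enqueue 11 → queue [10, 9, 8, 4, 16, 18, 17, 12, 6, 11]
Visit 10; enqueue 1 → queue [9, 8, 4, 16, 18, 17, 12, 6, 11, 1]
Visit 9 → queue [8, 4, 16, 18, 17, 12, 6, 11, 1]
Visit 8; enqueue 7 → queue [4, 16, 18, 17, 12, 6, 11, 1, 7]
Visit 4 → queue [16, 18, 17, 12, 6, 11, 1, 7]
Visit 16 → queue [18, 17, 12, 6, 11, 1, 7]
Visit 18 → queue [17, 12, 6, 11, 1, 7]
Visit 17; enqueue 15, 14 → queue [12, 6, 11, 1, 7, 15, 14]
Visit 12 → queue [6, 11, 1, 7, 15, 14]
Visit 6 → queue [11, 1, 7, 15, 14]
Visit 11 → queue [1, 7, 15, 14]
Visit 1 → queue [7, 15, 14]
Visit 7 → queue [15, 14]
Visit 15 → queue [14]
Visit 14 → queue []

0, 13, 5, 3, 2, 10, 9, 8, 4, 16, 18, 17, 12, 6, 11, 1, 7, 15, 14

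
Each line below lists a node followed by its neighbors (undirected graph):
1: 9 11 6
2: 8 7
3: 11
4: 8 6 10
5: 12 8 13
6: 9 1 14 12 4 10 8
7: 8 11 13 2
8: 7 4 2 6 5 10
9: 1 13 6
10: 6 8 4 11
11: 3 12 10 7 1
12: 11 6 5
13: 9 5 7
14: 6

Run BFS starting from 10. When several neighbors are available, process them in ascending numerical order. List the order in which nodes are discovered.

10, 4, 6, 8, 11, 1, 9, 12, 14, 2, 5, 7, 3, 13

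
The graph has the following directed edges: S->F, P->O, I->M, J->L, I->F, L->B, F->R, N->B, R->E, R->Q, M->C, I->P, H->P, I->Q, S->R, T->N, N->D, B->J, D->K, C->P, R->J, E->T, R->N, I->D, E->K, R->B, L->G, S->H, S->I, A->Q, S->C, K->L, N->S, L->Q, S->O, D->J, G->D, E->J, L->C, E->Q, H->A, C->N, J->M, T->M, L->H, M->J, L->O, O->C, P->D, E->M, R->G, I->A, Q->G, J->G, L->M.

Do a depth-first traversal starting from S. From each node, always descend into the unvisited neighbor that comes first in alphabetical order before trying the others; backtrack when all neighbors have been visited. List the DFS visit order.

Visit S
S → C
C → N
N → B
B → J
J → G
G → D
D → K
K → L
L → H
H → A
A → Q
H → P
P → O
L → M
S → F
F → R
R → E
E → T
S → I

S -> C -> N -> B -> J -> G -> D -> K -> L -> H -> A -> Q -> P -> O -> M -> F -> R -> E -> T -> I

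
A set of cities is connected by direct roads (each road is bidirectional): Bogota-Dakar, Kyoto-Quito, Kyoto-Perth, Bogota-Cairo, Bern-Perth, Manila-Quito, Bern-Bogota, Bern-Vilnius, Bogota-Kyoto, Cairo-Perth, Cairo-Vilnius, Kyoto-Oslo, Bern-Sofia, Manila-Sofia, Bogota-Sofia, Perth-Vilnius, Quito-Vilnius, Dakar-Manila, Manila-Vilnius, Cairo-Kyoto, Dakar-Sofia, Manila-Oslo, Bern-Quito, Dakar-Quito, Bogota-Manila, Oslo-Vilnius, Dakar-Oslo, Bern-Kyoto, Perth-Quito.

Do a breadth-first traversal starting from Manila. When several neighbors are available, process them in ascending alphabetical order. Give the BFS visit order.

Visit Manila; enqueue Bogota, Dakar, Oslo, Quito, Sofia, Vilnius → queue [Bogota, Dakar, Oslo, Quito, Sofia, Vilnius]
Visit Bogota; enqueue Bern, Cairo, Kyoto → queue [Dakar, Oslo, Quito, Sofia, Vilnius, Bern, Cairo, Kyoto]
Visit Dakar → queue [Oslo, Quito, Sofia, Vilnius, Bern, Cairo, Kyoto]
Visit Oslo → queue [Quito, Sofia, Vilnius, Bern, Cairo, Kyoto]
Visit Quito; enqueue Perth → queue [Sofia, Vilnius, Bern, Cairo, Kyoto, Perth]
Visit Sofia → queue [Vilnius, Bern, Cairo, Kyoto, Perth]
Visit Vilnius → queue [Bern, Cairo, Kyoto, Perth]
Visit Bern → queue [Cairo, Kyoto, Perth]
Visit Cairo → queue [Kyoto, Perth]
Visit Kyoto → queue [Perth]
Visit Perth → queue []

Manila, Bogota, Dakar, Oslo, Quito, Sofia, Vilnius, Bern, Cairo, Kyoto, Perth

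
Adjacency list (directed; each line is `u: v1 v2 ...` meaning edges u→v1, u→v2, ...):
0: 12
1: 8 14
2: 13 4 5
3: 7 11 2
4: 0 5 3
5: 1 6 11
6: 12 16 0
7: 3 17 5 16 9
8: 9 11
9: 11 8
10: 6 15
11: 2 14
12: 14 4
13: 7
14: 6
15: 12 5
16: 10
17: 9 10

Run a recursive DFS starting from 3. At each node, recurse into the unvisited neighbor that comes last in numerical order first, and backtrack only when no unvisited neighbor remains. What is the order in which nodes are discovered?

Visit 3
3 → 11
11 → 14
14 → 6
6 → 16
16 → 10
10 → 15
15 → 12
12 → 4
4 → 5
5 → 1
1 → 8
8 → 9
4 → 0
11 → 2
2 → 13
13 → 7
7 → 17

3 → 11 → 14 → 6 → 16 → 10 → 15 → 12 → 4 → 5 → 1 → 8 → 9 → 0 → 2 → 13 → 7 → 17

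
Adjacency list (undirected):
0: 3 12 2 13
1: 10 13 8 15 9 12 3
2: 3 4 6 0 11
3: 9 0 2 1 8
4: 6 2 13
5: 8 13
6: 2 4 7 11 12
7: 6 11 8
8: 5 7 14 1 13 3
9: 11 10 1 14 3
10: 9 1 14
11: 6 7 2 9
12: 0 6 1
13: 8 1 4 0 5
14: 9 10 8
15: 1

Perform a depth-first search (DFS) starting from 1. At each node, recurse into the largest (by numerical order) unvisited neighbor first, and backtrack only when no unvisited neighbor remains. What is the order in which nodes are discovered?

1, 15, 13, 8, 14, 10, 9, 11, 7, 6, 12, 0, 3, 2, 4, 5

Visit 1
1 → 15
1 → 13
13 → 8
8 → 14
14 → 10
10 → 9
9 → 11
11 → 7
7 → 6
6 → 12
12 → 0
0 → 3
3 → 2
2 → 4
8 → 5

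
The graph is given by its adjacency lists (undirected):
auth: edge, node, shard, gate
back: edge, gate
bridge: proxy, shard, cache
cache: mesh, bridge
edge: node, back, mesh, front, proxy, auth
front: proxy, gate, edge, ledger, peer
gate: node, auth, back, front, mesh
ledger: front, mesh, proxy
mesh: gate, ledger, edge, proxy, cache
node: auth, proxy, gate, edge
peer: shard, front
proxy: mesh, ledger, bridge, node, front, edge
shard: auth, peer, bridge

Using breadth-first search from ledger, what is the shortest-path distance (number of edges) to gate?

Level 0: ledger
Level 1: front, mesh, proxy
Level 2: bridge, cache, edge, gate, node, peer
Level 3: auth, back, shard
gate first appears at level 2.

2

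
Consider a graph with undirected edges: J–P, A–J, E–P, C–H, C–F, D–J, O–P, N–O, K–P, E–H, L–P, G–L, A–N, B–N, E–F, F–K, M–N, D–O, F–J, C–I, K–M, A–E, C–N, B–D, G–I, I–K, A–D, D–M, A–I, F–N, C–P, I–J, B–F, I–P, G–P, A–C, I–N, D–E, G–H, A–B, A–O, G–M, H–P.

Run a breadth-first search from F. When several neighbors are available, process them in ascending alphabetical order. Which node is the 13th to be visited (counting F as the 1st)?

Visit F; enqueue B, C, E, J, K, N → queue [B, C, E, J, K, N]
Visit B; enqueue A, D → queue [C, E, J, K, N, A, D]
Visit C; enqueue H, I, P → queue [E, J, K, N, A, D, H, I, P]
Visit E → queue [J, K, N, A, D, H, I, P]
Visit J → queue [K, N, A, D, H, I, P]
Visit K; enqueue M → queue [N, A, D, H, I, P, M]
Visit N; enqueue O → queue [A, D, H, I, P, M, O]
Visit A → queue [D, H, I, P, M, O]
Visit D → queue [H, I, P, M, O]
Visit H; enqueue G → queue [I, P, M, O, G]
Visit I → queue [P, M, O, G]
Visit P; enqueue L → queue [M, O, G, L]
Visit M → queue [O, G, L]
Visit O → queue [G, L]
Visit G → queue [L]
Visit L → queue []

Visit order: F, B, C, E, J, K, N, A, D, H, I, P, M, O, G, L

M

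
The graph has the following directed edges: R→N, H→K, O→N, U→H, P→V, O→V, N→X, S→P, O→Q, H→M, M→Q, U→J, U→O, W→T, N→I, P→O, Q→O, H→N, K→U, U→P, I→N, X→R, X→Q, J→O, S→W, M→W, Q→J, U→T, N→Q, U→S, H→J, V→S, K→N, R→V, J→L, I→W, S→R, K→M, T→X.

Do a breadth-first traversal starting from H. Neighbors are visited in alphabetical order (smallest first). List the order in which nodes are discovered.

Visit H; enqueue J, K, M, N → queue [J, K, M, N]
Visit J; enqueue L, O → queue [K, M, N, L, O]
Visit K; enqueue U → queue [M, N, L, O, U]
Visit M; enqueue Q, W → queue [N, L, O, U, Q, W]
Visit N; enqueue I, X → queue [L, O, U, Q, W, I, X]
Visit L → queue [O, U, Q, W, I, X]
Visit O; enqueue V → queue [U, Q, W, I, X, V]
Visit U; enqueue P, S, T → queue [Q, W, I, X, V, P, S, T]
Visit Q → queue [W, I, X, V, P, S, T]
Visit W → queue [I, X, V, P, S, T]
Visit I → queue [X, V, P, S, T]
Visit X; enqueue R → queue [V, P, S, T, R]
Visit V → queue [P, S, T, R]
Visit P → queue [S, T, R]
Visit S → queue [T, R]
Visit T → queue [R]
Visit R → queue []

H → J → K → M → N → L → O → U → Q → W → I → X → V → P → S → T → R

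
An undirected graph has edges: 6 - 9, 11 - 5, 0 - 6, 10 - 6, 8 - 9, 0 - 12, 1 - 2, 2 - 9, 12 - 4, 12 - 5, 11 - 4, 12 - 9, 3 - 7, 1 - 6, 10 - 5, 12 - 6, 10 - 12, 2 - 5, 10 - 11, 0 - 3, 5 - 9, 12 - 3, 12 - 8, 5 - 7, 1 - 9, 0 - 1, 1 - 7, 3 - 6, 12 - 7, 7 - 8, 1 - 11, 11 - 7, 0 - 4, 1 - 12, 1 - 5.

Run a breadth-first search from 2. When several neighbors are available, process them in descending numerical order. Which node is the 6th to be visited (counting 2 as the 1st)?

Visit 2; enqueue 9, 5, 1 → queue [9, 5, 1]
Visit 9; enqueue 12, 8, 6 → queue [5, 1, 12, 8, 6]
Visit 5; enqueue 11, 10, 7 → queue [1, 12, 8, 6, 11, 10, 7]
Visit 1; enqueue 0 → queue [12, 8, 6, 11, 10, 7, 0]
Visit 12; enqueue 4, 3 → queue [8, 6, 11, 10, 7, 0, 4, 3]
Visit 8 → queue [6, 11, 10, 7, 0, 4, 3]
Visit 6 → queue [11, 10, 7, 0, 4, 3]
Visit 11 → queue [10, 7, 0, 4, 3]
Visit 10 → queue [7, 0, 4, 3]
Visit 7 → queue [0, 4, 3]
Visit 0 → queue [4, 3]
Visit 4 → queue [3]
Visit 3 → queue []

Visit order: 2, 9, 5, 1, 12, 8, 6, 11, 10, 7, 0, 4, 3

8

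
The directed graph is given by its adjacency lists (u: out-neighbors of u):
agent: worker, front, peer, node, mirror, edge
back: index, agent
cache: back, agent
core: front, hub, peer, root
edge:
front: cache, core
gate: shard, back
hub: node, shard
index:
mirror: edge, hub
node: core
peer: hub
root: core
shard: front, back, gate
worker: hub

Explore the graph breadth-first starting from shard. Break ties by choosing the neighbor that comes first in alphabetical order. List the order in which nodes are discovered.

shard back front gate agent index cache core edge mirror node peer worker hub root

Visit shard; enqueue back, front, gate → queue [back, front, gate]
Visit back; enqueue agent, index → queue [front, gate, agent, index]
Visit front; enqueue cache, core → queue [gate, agent, index, cache, core]
Visit gate → queue [agent, index, cache, core]
Visit agent; enqueue edge, mirror, node, peer, worker → queue [index, cache, core, edge, mirror, node, peer, worker]
Visit index → queue [cache, core, edge, mirror, node, peer, worker]
Visit cache → queue [core, edge, mirror, node, peer, worker]
Visit core; enqueue hub, root → queue [edge, mirror, node, peer, worker, hub, root]
Visit edge → queue [mirror, node, peer, worker, hub, root]
Visit mirror → queue [node, peer, worker, hub, root]
Visit node → queue [peer, worker, hub, root]
Visit peer → queue [worker, hub, root]
Visit worker → queue [hub, root]
Visit hub → queue [root]
Visit root → queue []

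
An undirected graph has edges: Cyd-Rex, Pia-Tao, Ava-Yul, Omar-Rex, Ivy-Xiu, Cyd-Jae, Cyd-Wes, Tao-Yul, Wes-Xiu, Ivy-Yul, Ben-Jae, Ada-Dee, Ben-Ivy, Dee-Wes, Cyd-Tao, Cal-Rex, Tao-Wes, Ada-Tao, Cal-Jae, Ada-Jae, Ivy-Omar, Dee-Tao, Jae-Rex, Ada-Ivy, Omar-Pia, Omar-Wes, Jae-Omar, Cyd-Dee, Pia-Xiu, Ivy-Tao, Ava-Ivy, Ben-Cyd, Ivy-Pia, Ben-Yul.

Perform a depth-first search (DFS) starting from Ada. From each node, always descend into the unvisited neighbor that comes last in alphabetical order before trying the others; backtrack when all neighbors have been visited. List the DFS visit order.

Ada, Tao, Yul, Ivy, Xiu, Wes, Omar, Rex, Jae, Cyd, Dee, Ben, Cal, Pia, Ava

Visit Ada
Ada → Tao
Tao → Yul
Yul → Ivy
Ivy → Xiu
Xiu → Wes
Wes → Omar
Omar → Rex
Rex → Jae
Jae → Cyd
Cyd → Dee
Cyd → Ben
Jae → Cal
Omar → Pia
Ivy → Ava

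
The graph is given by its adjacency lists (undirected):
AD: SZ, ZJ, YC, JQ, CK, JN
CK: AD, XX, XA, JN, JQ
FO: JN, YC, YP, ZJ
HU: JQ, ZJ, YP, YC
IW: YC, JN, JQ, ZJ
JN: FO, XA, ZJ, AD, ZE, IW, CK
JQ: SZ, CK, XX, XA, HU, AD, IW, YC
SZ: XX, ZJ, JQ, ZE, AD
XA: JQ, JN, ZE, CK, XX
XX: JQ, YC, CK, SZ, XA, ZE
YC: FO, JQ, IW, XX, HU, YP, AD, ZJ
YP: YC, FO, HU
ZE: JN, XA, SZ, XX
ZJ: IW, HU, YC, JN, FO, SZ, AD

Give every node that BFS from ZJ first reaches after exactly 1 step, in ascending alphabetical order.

AD, FO, HU, IW, JN, SZ, YC

Level 0: ZJ
Level 1: AD, FO, HU, IW, JN, SZ, YC
Level 2: CK, JQ, XA, XX, YP, ZE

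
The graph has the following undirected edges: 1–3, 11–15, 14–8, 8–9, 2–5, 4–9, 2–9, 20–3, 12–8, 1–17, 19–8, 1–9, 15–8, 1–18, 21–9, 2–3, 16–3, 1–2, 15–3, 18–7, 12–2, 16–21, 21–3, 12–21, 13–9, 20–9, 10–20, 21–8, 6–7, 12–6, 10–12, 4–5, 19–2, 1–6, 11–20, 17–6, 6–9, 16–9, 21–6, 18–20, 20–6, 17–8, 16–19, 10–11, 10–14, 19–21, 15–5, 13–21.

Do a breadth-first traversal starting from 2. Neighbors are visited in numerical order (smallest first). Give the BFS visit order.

Visit 2; enqueue 1, 3, 5, 9, 12, 19 → queue [1, 3, 5, 9, 12, 19]
Visit 1; enqueue 6, 17, 18 → queue [3, 5, 9, 12, 19, 6, 17, 18]
Visit 3; enqueue 15, 16, 20, 21 → queue [5, 9, 12, 19, 6, 17, 18, 15, 16, 20, 21]
Visit 5; enqueue 4 → queue [9, 12, 19, 6, 17, 18, 15, 16, 20, 21, 4]
Visit 9; enqueue 8, 13 → queue [12, 19, 6, 17, 18, 15, 16, 20, 21, 4, 8, 13]
Visit 12; enqueue 10 → queue [19, 6, 17, 18, 15, 16, 20, 21, 4, 8, 13, 10]
Visit 19 → queue [6, 17, 18, 15, 16, 20, 21, 4, 8, 13, 10]
Visit 6; enqueue 7 → queue [17, 18, 15, 16, 20, 21, 4, 8, 13, 10, 7]
Visit 17 → queue [18, 15, 16, 20, 21, 4, 8, 13, 10, 7]
Visit 18 → queue [15, 16, 20, 21, 4, 8, 13, 10, 7]
Visit 15; enqueue 11 → queue [16, 20, 21, 4, 8, 13, 10, 7, 11]
Visit 16 → queue [20, 21, 4, 8, 13, 10, 7, 11]
Visit 20 → queue [21, 4, 8, 13, 10, 7, 11]
Visit 21 → queue [4, 8, 13, 10, 7, 11]
Visit 4 → queue [8, 13, 10, 7, 11]
Visit 8; enqueue 14 → queue [13, 10, 7, 11, 14]
Visit 13 → queue [10, 7, 11, 14]
Visit 10 → queue [7, 11, 14]
Visit 7 → queue [11, 14]
Visit 11 → queue [14]
Visit 14 → queue []

2 → 1 → 3 → 5 → 9 → 12 → 19 → 6 → 17 → 18 → 15 → 16 → 20 → 21 → 4 → 8 → 13 → 10 → 7 → 11 → 14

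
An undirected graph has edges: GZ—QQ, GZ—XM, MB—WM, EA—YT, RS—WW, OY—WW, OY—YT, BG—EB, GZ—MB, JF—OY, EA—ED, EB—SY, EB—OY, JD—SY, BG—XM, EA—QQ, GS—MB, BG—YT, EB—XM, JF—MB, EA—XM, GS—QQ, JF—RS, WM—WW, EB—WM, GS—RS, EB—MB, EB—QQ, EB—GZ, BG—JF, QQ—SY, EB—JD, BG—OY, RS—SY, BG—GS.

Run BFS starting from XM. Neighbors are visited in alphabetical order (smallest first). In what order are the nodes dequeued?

Visit XM; enqueue BG, EA, EB, GZ → queue [BG, EA, EB, GZ]
Visit BG; enqueue GS, JF, OY, YT → queue [EA, EB, GZ, GS, JF, OY, YT]
Visit EA; enqueue ED, QQ → queue [EB, GZ, GS, JF, OY, YT, ED, QQ]
Visit EB; enqueue JD, MB, SY, WM → queue [GZ, GS, JF, OY, YT, ED, QQ, JD, MB, SY, WM]
Visit GZ → queue [GS, JF, OY, YT, ED, QQ, JD, MB, SY, WM]
Visit GS; enqueue RS → queue [JF, OY, YT, ED, QQ, JD, MB, SY, WM, RS]
Visit JF → queue [OY, YT, ED, QQ, JD, MB, SY, WM, RS]
Visit OY; enqueue WW → queue [YT, ED, QQ, JD, MB, SY, WM, RS, WW]
Visit YT → queue [ED, QQ, JD, MB, SY, WM, RS, WW]
Visit ED → queue [QQ, JD, MB, SY, WM, RS, WW]
Visit QQ → queue [JD, MB, SY, WM, RS, WW]
Visit JD → queue [MB, SY, WM, RS, WW]
Visit MB → queue [SY, WM, RS, WW]
Visit SY → queue [WM, RS, WW]
Visit WM → queue [RS, WW]
Visit RS → queue [WW]
Visit WW → queue []

XM, BG, EA, EB, GZ, GS, JF, OY, YT, ED, QQ, JD, MB, SY, WM, RS, WW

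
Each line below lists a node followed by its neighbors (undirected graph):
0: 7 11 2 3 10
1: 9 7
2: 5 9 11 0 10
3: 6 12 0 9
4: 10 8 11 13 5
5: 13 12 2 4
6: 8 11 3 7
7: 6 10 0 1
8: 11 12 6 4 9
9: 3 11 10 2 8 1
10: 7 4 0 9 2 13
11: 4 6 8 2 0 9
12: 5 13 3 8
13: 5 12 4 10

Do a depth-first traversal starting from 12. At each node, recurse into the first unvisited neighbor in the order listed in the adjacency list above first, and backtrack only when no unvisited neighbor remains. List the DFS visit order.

12 5 13 4 10 7 6 8 11 2 9 3 0 1

Visit 12
12 → 5
5 → 13
13 → 4
4 → 10
10 → 7
7 → 6
6 → 8
8 → 11
11 → 2
2 → 9
9 → 3
3 → 0
9 → 1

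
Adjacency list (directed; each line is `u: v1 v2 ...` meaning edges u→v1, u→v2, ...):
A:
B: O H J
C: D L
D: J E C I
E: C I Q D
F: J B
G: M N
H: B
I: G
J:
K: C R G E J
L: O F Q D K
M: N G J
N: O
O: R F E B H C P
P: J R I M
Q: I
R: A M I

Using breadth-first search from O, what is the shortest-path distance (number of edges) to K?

3

Level 0: O
Level 1: B, C, E, F, H, P, R
Level 2: A, D, I, J, L, M, Q
Level 3: G, K, N
K first appears at level 3.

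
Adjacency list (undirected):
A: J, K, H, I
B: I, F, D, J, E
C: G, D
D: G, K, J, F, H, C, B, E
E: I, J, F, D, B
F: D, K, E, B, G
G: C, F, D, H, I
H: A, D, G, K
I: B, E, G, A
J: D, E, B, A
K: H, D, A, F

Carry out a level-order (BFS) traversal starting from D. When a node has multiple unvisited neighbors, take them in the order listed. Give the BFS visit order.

Visit D; enqueue G, K, J, F, H, C, B, E → queue [G, K, J, F, H, C, B, E]
Visit G; enqueue I → queue [K, J, F, H, C, B, E, I]
Visit K; enqueue A → queue [J, F, H, C, B, E, I, A]
Visit J → queue [F, H, C, B, E, I, A]
Visit F → queue [H, C, B, E, I, A]
Visit H → queue [C, B, E, I, A]
Visit C → queue [B, E, I, A]
Visit B → queue [E, I, A]
Visit E → queue [I, A]
Visit I → queue [A]
Visit A → queue []

D → G → K → J → F → H → C → B → E → I → A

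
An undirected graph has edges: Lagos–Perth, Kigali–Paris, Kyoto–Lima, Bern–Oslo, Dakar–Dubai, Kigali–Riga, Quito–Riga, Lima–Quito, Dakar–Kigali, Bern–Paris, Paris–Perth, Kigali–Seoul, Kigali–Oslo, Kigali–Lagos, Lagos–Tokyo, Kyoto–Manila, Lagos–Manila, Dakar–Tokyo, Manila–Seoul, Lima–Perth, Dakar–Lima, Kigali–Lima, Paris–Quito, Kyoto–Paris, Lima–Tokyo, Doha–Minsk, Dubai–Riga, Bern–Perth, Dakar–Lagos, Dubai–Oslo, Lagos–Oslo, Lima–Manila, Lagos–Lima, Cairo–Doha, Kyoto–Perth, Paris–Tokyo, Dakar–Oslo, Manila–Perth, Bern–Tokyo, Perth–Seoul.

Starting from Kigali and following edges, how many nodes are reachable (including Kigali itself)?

15

BFS from Kigali visits: Kigali, Seoul, Riga, Paris, Oslo, Lima, Lagos, Dakar, Perth, Manila, Quito, Dubai, Tokyo, Kyoto, Bern
Reachable nodes: 15 of 18 total.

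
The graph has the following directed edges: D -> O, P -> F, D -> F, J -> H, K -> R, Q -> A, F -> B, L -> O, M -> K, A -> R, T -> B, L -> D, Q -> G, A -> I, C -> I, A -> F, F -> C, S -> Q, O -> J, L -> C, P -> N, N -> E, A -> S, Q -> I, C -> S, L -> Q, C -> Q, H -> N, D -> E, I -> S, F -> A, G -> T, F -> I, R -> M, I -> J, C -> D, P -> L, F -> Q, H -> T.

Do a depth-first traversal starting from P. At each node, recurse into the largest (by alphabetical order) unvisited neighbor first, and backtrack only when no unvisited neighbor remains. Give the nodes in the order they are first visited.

P, N, E, L, Q, I, S, J, H, T, B, G, A, R, M, K, F, C, D, O

Visit P
P → N
N → E
P → L
L → Q
Q → I
I → S
I → J
J → H
H → T
T → B
Q → G
Q → A
A → R
R → M
M → K
A → F
F → C
C → D
D → O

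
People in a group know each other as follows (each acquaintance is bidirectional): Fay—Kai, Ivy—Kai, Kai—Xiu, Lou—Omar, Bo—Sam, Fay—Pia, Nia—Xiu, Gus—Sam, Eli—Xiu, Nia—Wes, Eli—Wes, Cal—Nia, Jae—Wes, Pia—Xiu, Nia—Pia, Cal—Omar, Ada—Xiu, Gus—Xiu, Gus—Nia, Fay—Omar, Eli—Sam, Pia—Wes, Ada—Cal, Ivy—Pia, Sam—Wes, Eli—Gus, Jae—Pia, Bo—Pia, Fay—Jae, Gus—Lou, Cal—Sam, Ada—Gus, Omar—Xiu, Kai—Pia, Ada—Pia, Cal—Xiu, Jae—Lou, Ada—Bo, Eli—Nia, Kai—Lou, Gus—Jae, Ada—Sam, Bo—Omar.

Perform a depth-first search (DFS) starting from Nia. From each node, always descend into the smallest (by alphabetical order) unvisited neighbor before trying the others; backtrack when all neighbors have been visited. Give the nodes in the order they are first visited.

Nia Cal Ada Bo Omar Fay Jae Gus Eli Sam Wes Pia Ivy Kai Lou Xiu

Visit Nia
Nia → Cal
Cal → Ada
Ada → Bo
Bo → Omar
Omar → Fay
Fay → Jae
Jae → Gus
Gus → Eli
Eli → Sam
Sam → Wes
Wes → Pia
Pia → Ivy
Ivy → Kai
Kai → Lou
Kai → Xiu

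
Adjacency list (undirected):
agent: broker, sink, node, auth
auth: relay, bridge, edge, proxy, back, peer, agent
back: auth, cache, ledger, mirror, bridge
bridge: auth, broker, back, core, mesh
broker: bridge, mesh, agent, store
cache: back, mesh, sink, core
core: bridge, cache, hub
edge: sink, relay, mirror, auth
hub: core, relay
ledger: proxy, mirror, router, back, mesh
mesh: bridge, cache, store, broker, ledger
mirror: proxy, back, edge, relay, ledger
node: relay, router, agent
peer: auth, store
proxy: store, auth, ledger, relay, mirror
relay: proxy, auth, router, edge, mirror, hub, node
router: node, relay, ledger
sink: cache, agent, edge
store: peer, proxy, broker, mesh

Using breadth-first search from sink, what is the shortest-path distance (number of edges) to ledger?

Level 0: sink
Level 1: agent, cache, edge
Level 2: auth, back, broker, core, mesh, mirror, node, relay
Level 3: bridge, hub, ledger, peer, proxy, router, store
ledger first appears at level 3.

3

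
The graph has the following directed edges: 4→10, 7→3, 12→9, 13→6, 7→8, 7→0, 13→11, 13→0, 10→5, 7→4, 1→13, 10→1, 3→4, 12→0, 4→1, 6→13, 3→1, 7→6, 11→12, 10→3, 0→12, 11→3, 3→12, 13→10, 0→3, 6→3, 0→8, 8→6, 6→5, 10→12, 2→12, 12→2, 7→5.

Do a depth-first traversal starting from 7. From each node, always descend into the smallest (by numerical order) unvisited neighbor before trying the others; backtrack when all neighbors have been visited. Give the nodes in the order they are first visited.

Visit 7
7 → 0
0 → 3
3 → 1
1 → 13
13 → 6
6 → 5
13 → 10
10 → 12
12 → 2
12 → 9
13 → 11
3 → 4
0 → 8

7, 0, 3, 1, 13, 6, 5, 10, 12, 2, 9, 11, 4, 8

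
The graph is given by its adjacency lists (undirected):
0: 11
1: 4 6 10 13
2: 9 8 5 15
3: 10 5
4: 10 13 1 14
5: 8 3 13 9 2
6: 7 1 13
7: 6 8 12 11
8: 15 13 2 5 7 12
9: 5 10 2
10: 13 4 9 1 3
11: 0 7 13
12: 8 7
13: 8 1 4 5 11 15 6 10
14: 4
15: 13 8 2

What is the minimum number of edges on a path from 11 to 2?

3

Level 0: 11
Level 1: 0, 7, 13
Level 2: 1, 4, 5, 6, 8, 10, 12, 15
Level 3: 2, 3, 9, 14
2 first appears at level 3.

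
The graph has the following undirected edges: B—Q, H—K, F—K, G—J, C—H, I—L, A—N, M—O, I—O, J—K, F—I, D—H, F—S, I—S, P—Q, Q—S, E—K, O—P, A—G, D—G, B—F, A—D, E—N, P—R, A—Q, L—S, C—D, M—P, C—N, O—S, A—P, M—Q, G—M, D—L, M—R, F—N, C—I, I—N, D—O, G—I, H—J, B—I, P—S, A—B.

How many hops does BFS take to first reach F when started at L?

2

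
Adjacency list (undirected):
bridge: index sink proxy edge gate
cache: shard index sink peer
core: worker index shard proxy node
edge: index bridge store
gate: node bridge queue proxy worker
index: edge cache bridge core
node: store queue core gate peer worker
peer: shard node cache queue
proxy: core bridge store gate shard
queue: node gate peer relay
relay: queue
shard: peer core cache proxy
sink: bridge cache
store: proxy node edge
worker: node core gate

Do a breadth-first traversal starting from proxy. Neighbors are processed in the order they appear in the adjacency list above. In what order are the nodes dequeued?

Visit proxy; enqueue core, bridge, store, gate, shard → queue [core, bridge, store, gate, shard]
Visit core; enqueue worker, index, node → queue [bridge, store, gate, shard, worker, index, node]
Visit bridge; enqueue sink, edge → queue [store, gate, shard, worker, index, node, sink, edge]
Visit store → queue [gate, shard, worker, index, node, sink, edge]
Visit gate; enqueue queue → queue [shard, worker, index, node, sink, edge, queue]
Visit shard; enqueue peer, cache → queue [worker, index, node, sink, edge, queue, peer, cache]
Visit worker → queue [index, node, sink, edge, queue, peer, cache]
Visit index → queue [node, sink, edge, queue, peer, cache]
Visit node → queue [sink, edge, queue, peer, cache]
Visit sink → queue [edge, queue, peer, cache]
Visit edge → queue [queue, peer, cache]
Visit queue; enqueue relay → queue [peer, cache, relay]
Visit peer → queue [cache, relay]
Visit cache → queue [relay]
Visit relay → queue []

proxy core bridge store gate shard worker index node sink edge queue peer cache relay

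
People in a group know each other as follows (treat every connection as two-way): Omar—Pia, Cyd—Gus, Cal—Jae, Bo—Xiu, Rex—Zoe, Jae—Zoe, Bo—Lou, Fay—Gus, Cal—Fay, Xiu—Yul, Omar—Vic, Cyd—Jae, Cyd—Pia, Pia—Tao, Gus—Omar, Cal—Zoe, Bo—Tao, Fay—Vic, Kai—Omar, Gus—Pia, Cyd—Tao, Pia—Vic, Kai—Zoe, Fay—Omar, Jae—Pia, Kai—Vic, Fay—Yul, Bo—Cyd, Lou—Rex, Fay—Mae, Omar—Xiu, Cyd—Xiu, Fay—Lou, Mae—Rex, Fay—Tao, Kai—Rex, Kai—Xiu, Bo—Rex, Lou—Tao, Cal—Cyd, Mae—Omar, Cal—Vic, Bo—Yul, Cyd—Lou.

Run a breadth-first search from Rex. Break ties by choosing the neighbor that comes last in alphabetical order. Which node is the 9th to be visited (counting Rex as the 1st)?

Visit Rex; enqueue Zoe, Mae, Lou, Kai, Bo → queue [Zoe, Mae, Lou, Kai, Bo]
Visit Zoe; enqueue Jae, Cal → queue [Mae, Lou, Kai, Bo, Jae, Cal]
Visit Mae; enqueue Omar, Fay → queue [Lou, Kai, Bo, Jae, Cal, Omar, Fay]
Visit Lou; enqueue Tao, Cyd → queue [Kai, Bo, Jae, Cal, Omar, Fay, Tao, Cyd]
Visit Kai; enqueue Xiu, Vic → queue [Bo, Jae, Cal, Omar, Fay, Tao, Cyd, Xiu, Vic]
Visit Bo; enqueue Yul → queue [Jae, Cal, Omar, Fay, Tao, Cyd, Xiu, Vic, Yul]
Visit Jae; enqueue Pia → queue [Cal, Omar, Fay, Tao, Cyd, Xiu, Vic, Yul, Pia]
Visit Cal → queue [Omar, Fay, Tao, Cyd, Xiu, Vic, Yul, Pia]
Visit Omar; enqueue Gus → queue [Fay, Tao, Cyd, Xiu, Vic, Yul, Pia, Gus]
Visit Fay → queue [Tao, Cyd, Xiu, Vic, Yul, Pia, Gus]
Visit Tao → queue [Cyd, Xiu, Vic, Yul, Pia, Gus]
Visit Cyd → queue [Xiu, Vic, Yul, Pia, Gus]
Visit Xiu → queue [Vic, Yul, Pia, Gus]
Visit Vic → queue [Yul, Pia, Gus]
Visit Yul → queue [Pia, Gus]
Visit Pia → queue [Gus]
Visit Gus → queue []

Visit order: Rex, Zoe, Mae, Lou, Kai, Bo, Jae, Cal, Omar, Fay, Tao, Cyd, Xiu, Vic, Yul, Pia, Gus

Omar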